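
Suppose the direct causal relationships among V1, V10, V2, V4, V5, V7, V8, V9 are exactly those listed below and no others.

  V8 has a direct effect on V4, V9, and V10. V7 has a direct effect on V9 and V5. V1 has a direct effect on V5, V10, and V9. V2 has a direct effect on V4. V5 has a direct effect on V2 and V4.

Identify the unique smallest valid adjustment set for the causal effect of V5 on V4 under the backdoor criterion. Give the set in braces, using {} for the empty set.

{}

Variables eligible for adjustment (non-descendants of V5, excluding V5 and V4): {V1, V10, V7, V8, V9}.
Backdoor paths from V5 to V4:
  P1: V5 <- V1 -> V10 <- V8 -> V4
  P2: V5 <- V1 -> V9 <- V8 -> V4
  P3: V5 <- V7 -> V9 <- V1 -> V10 <- V8 -> V4
  P4: V5 <- V7 -> V9 <- V8 -> V4
Each backdoor path contains an unconditioned collider, so every path is already blocked with the empty conditioning set:
  P1: blocked at collider V10 (neither it nor any descendant is in the conditioning set).
  P2: blocked at collider V9 (neither it nor any descendant is in the conditioning set).
  P3: blocked at collider V9 (neither it nor any descendant is in the conditioning set).
  P4: blocked at collider V9 (neither it nor any descendant is in the conditioning set).
The empty set is therefore the unique smallest valid set.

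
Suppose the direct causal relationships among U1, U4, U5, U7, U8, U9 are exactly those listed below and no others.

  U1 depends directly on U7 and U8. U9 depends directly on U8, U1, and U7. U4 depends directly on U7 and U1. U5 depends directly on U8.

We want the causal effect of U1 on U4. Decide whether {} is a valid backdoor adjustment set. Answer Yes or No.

Backdoor paths from U1 to U4 (paths whose first edge points into U1):
  P1: U1 <- U8 -> U9 <- U7 -> U4
  P2: U1 <- U7 -> U4
Condition 1 (no descendant of U1 in the set): holds — descendants of U1 are {U4, U9}; none are in {}.
Condition 2 (every backdoor path blocked by {}):
  P1: blocked at collider U9 (neither it nor any descendant is in the conditioning set).
  P2: open — no interior node is in the conditioning set.
{} does not satisfy the backdoor criterion.

No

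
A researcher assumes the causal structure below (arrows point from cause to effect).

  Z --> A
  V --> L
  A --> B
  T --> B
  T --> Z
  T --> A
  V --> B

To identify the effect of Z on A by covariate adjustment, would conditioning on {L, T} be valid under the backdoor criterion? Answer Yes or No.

Yes

Backdoor paths from Z to A (paths whose first edge points into Z):
  P1: Z <- T -> A
  P2: Z <- T -> B <- A
Condition 1 (no descendant of Z in the set): holds — descendants of Z are {A, B}; none are in {L, T}.
Condition 2 (every backdoor path blocked by {L, T}):
  P1: blocked at fork node T ∈ conditioning set.
  P2: blocked at fork node T ∈ conditioning set.
{L, T} satisfies the backdoor criterion.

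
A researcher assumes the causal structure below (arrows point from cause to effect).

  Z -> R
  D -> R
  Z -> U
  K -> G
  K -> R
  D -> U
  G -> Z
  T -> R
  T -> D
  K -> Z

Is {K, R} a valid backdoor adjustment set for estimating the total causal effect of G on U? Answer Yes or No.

No

Backdoor paths from G to U (paths whose first edge points into G):
  P1: G <- K -> Z -> U
  P2: G <- K -> Z -> R <- T -> D -> U
  P3: G <- K -> Z -> R <- D -> U
  P4: G <- K -> R <- T -> D -> U
  P5: G <- K -> R <- D -> U
  P6: G <- K -> R <- Z -> U
Condition 1 (no descendant of G in the set): FAILS — R is a descendant of G.
Condition 2 (every backdoor path blocked by {K, R}):
  P1: blocked at fork node K ∈ conditioning set.
  P2: blocked at fork node K ∈ conditioning set.
  P3: blocked at fork node K ∈ conditioning set.
  P4: blocked at fork node K ∈ conditioning set.
  P5: blocked at fork node K ∈ conditioning set.
  P6: blocked at fork node K ∈ conditioning set.
{K, R} does not satisfy the backdoor criterion.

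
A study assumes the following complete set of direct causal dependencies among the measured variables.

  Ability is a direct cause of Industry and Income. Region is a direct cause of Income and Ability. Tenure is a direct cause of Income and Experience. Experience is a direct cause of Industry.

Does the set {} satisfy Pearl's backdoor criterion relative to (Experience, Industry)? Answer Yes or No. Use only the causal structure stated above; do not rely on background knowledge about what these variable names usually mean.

Yes

Backdoor paths from Experience to Industry (paths whose first edge points into Experience):
  P1: Experience <- Tenure -> Income <- Region -> Ability -> Industry
  P2: Experience <- Tenure -> Income <- Ability -> Industry
Condition 1 (no descendant of Experience in the set): holds — descendants of Experience are {Industry}; none are in {}.
Condition 2 (every backdoor path blocked by {}):
  P1: blocked at collider Income (neither it nor any descendant is in the conditioning set).
  P2: blocked at collider Income (neither it nor any descendant is in the conditioning set).
{} satisfies the backdoor criterion.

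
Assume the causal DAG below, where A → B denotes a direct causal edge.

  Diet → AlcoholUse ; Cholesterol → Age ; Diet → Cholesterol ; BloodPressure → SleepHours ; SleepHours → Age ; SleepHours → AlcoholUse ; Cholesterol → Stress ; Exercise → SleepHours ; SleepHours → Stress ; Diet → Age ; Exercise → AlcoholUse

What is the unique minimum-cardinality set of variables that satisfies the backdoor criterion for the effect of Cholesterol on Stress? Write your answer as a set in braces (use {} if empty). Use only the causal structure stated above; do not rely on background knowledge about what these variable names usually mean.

Variables eligible for adjustment (non-descendants of Cholesterol, excluding Cholesterol and Stress): {AlcoholUse, BloodPressure, Diet, Exercise, SleepHours}.
Backdoor paths from Cholesterol to Stress:
  P1: Cholesterol <- Diet -> AlcoholUse <- Exercise -> SleepHours -> Stress
  P2: Cholesterol <- Diet -> AlcoholUse <- SleepHours -> Stress
  P3: Cholesterol <- Diet -> Age <- SleepHours -> Stress
Each backdoor path contains an unconditioned collider, so every path is already blocked with the empty conditioning set:
  P1: blocked at collider AlcoholUse (neither it nor any descendant is in the conditioning set).
  P2: blocked at collider AlcoholUse (neither it nor any descendant is in the conditioning set).
  P3: blocked at collider Age (neither it nor any descendant is in the conditioning set).
The empty set is therefore the unique smallest valid set.

{}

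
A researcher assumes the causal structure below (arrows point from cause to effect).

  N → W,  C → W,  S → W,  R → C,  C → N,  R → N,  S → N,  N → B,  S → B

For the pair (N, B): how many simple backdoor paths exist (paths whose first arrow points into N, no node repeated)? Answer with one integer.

A backdoor path from N to B is any simple undirected path whose first edge points into N (i.e. leaves N via a parent).
Parents of N: {C, R, S}.
Enumerating:
  P1: N <- R -> C -> W <- S -> B
  P2: N <- S -> B
  P3: N <- C -> W <- S -> B
That exhausts the simple backdoor paths. Count: 3.

3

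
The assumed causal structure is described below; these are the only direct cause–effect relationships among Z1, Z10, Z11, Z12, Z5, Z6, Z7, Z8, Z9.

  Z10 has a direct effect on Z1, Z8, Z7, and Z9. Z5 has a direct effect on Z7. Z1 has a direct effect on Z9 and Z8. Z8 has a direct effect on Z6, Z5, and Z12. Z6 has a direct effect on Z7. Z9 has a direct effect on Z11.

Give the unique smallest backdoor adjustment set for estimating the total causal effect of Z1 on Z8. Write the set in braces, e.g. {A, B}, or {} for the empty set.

{Z10}

Variables eligible for adjustment (non-descendants of Z1, excluding Z1 and Z8): {Z10}.
Backdoor paths from Z1 to Z8:
  P1: Z1 <- Z10 -> Z8
  P2: Z1 <- Z10 -> Z7 <- Z5 <- Z8
  P3: Z1 <- Z10 -> Z7 <- Z6 <- Z8
The empty set is not sufficient: P1 (Z1 <- Z10 -> Z8) has no collider blocking it and no conditioned non-collider, so it is open.
Try {Z10}:
  P1: blocked at fork node Z10 ∈ conditioning set.
  P2: blocked at fork node Z10 ∈ conditioning set.
  P3: blocked at fork node Z10 ∈ conditioning set.
{Z10} contains no descendant of Z1 and blocks every backdoor path.
{Z10} is the unique smallest valid adjustment set.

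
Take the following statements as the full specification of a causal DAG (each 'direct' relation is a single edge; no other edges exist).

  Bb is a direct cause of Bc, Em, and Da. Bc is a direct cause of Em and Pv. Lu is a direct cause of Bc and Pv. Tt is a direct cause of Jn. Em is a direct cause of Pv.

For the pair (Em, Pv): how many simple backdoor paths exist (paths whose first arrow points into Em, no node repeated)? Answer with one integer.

A backdoor path from Em to Pv is any simple undirected path whose first edge points into Em (i.e. leaves Em via a parent).
Parents of Em: {Bb, Bc}.
Enumerating:
  P1: Em <- Bb -> Bc <- Lu -> Pv
  P2: Em <- Bb -> Bc -> Pv
  P3: Em <- Bc <- Lu -> Pv
  P4: Em <- Bc -> Pv
That exhausts the simple backdoor paths. Count: 4.

4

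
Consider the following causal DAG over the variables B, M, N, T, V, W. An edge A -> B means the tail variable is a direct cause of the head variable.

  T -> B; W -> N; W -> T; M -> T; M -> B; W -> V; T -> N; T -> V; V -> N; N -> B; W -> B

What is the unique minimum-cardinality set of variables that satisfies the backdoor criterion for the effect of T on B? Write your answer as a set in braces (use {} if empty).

Variables eligible for adjustment (non-descendants of T, excluding T and B): {M, W}.
Backdoor paths from T to B:
  P1: T <- M -> B
  P2: T <- W -> V -> N -> B
  P3: T <- W -> N -> B
  P4: T <- W -> B
The empty set is not sufficient: P1 (T <- M -> B) has no collider blocking it and no conditioned non-collider, so it is open.
Try {M, W}:
  P1: blocked at fork node M ∈ conditioning set.
  P2: blocked at fork node W ∈ conditioning set.
  P3: blocked at fork node W ∈ conditioning set.
  P4: blocked at fork node W ∈ conditioning set.
{M, W} contains no descendant of T and blocks every backdoor path.
Every element of {M, W} is needed (dropping M leaves P1 open; dropping W leaves P2 open), so no proper subset is valid.
Among all size-2 subsets of the eligible variables, only {M, W} blocks every backdoor path, so it is the unique smallest valid adjustment set.

{M, W}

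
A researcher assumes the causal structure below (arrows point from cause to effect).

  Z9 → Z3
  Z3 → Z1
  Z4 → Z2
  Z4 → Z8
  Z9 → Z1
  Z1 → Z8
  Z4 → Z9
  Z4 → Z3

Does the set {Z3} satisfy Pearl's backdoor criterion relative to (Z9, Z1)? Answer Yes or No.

Backdoor paths from Z9 to Z1 (paths whose first edge points into Z9):
  P1: Z9 <- Z4 -> Z3 -> Z1
  P2: Z9 <- Z4 -> Z8 <- Z1
Condition 1 (no descendant of Z9 in the set): FAILS — Z3 is a descendant of Z9.
Condition 2 (every backdoor path blocked by {Z3}):
  P1: blocked at chain node Z3 ∈ conditioning set.
  P2: blocked at collider Z8 (neither it nor any descendant is in the conditioning set).
{Z3} does not satisfy the backdoor criterion.

No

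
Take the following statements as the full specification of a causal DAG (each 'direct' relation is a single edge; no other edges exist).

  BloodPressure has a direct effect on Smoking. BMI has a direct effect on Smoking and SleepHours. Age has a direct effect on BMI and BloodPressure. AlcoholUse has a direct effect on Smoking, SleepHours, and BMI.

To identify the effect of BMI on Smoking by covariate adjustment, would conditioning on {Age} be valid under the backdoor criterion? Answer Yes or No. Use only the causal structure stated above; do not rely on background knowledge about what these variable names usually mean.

Backdoor paths from BMI to Smoking (paths whose first edge points into BMI):
  P1: BMI <- AlcoholUse -> Smoking
  P2: BMI <- Age -> BloodPressure -> Smoking
Condition 1 (no descendant of BMI in the set): holds — descendants of BMI are {SleepHours, Smoking}; none are in {Age}.
Condition 2 (every backdoor path blocked by {Age}):
  P1: open — no interior node is in the conditioning set.
  P2: blocked at fork node Age ∈ conditioning set.
{Age} does not satisfy the backdoor criterion.

No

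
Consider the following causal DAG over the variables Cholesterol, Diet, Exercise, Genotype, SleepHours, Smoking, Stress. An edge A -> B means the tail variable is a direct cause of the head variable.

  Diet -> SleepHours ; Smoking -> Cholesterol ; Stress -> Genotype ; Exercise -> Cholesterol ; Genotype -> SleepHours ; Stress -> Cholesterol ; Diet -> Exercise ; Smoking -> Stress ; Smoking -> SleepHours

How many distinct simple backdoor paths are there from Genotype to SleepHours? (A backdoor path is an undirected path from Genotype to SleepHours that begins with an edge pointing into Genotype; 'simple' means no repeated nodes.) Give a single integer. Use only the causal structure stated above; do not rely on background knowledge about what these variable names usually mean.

4

A backdoor path from Genotype to SleepHours is any simple undirected path whose first edge points into Genotype (i.e. leaves Genotype via a parent).
Parents of Genotype: {Stress}.
Enumerating:
  P1: Genotype <- Stress <- Smoking -> SleepHours
  P2: Genotype <- Stress <- Smoking -> Cholesterol <- Exercise <- Diet -> SleepHours
  P3: Genotype <- Stress -> Cholesterol <- Smoking -> SleepHours
  P4: Genotype <- Stress -> Cholesterol <- Exercise <- Diet -> SleepHours
That exhausts the simple backdoor paths. Count: 4.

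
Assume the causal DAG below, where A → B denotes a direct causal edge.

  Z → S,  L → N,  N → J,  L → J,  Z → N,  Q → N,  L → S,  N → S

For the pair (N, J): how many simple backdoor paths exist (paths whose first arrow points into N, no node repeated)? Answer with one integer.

2

A backdoor path from N to J is any simple undirected path whose first edge points into N (i.e. leaves N via a parent).
Parents of N: {L, Q, Z}.
Enumerating:
  P1: N <- L -> J
  P2: N <- Z -> S <- L -> J
That exhausts the simple backdoor paths. Count: 2.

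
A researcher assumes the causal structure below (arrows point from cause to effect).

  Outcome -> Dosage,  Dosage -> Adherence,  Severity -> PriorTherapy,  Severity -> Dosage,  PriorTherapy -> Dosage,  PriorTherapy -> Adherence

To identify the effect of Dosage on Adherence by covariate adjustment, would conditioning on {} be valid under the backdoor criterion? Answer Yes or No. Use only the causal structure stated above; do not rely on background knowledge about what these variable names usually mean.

Backdoor paths from Dosage to Adherence (paths whose first edge points into Dosage):
  P1: Dosage <- Severity -> PriorTherapy -> Adherence
  P2: Dosage <- PriorTherapy -> Adherence
Condition 1 (no descendant of Dosage in the set): holds — descendants of Dosage are {Adherence}; none are in {}.
Condition 2 (every backdoor path blocked by {}):
  P1: open — no interior node is in the conditioning set.
  P2: open — no interior node is in the conditioning set.
{} does not satisfy the backdoor criterion.

No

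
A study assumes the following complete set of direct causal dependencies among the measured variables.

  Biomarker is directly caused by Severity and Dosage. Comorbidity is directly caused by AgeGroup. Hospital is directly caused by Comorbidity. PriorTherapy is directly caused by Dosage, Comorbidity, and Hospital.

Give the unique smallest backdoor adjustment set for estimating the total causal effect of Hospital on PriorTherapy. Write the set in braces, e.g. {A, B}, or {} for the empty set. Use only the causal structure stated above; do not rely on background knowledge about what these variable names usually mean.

Variables eligible for adjustment (non-descendants of Hospital, excluding Hospital and PriorTherapy): {AgeGroup, Biomarker, Comorbidity, Dosage, Severity}.
Backdoor paths from Hospital to PriorTherapy:
  P1: Hospital <- Comorbidity -> PriorTherapy
The empty set is not sufficient: P1 (Hospital <- Comorbidity -> PriorTherapy) has no collider blocking it and no conditioned non-collider, so it is open.
Try {Comorbidity}:
  P1: blocked at fork node Comorbidity ∈ conditioning set.
{Comorbidity} contains no descendant of Hospital and blocks every backdoor path.
No other singleton works — e.g. {Dosage} leaves P1 open — so {Comorbidity} is the unique smallest valid adjustment set.

{Comorbidity}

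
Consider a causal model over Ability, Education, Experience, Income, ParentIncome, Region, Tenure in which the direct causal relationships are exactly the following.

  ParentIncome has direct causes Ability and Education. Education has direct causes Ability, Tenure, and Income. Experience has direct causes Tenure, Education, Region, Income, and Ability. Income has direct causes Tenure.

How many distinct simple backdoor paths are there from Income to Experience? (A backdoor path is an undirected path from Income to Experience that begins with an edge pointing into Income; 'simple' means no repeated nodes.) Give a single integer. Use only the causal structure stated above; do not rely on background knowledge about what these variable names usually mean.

4

A backdoor path from Income to Experience is any simple undirected path whose first edge points into Income (i.e. leaves Income via a parent).
Parents of Income: {Tenure}.
Enumerating:
  P1: Income <- Tenure -> Education <- Ability -> Experience
  P2: Income <- Tenure -> Education -> Experience
  P3: Income <- Tenure -> Education -> ParentIncome <- Ability -> Experience
  P4: Income <- Tenure -> Experience
That exhausts the simple backdoor paths. Count: 4.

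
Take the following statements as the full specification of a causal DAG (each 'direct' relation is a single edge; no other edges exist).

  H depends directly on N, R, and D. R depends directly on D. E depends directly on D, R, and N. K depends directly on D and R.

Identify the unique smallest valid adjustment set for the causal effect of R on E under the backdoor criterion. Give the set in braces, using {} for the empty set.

{D}

Variables eligible for adjustment (non-descendants of R, excluding R and E): {D, N}.
Backdoor paths from R to E:
  P1: R <- D -> H <- N -> E
  P2: R <- D -> E
The empty set is not sufficient: P2 (R <- D -> E) has no collider blocking it and no conditioned non-collider, so it is open.
Try {D}:
  P1: blocked at fork node D ∈ conditioning set.
  P2: blocked at fork node D ∈ conditioning set.
{D} contains no descendant of R and blocks every backdoor path.
No other singleton works — e.g. {N} leaves P2 open — so {D} is the unique smallest valid adjustment set.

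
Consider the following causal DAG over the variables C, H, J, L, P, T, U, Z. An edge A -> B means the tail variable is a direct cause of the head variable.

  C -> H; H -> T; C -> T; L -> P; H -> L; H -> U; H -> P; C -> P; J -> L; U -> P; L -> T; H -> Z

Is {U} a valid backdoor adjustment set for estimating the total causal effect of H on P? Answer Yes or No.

No

Backdoor paths from H to P (paths whose first edge points into H):
  P1: H <- C -> P
  P2: H <- C -> T <- L -> P
Condition 1 (no descendant of H in the set): FAILS — U is a descendant of H.
Condition 2 (every backdoor path blocked by {U}):
  P1: open — no interior node is in the conditioning set.
  P2: blocked at collider T (neither it nor any descendant is in the conditioning set).
{U} does not satisfy the backdoor criterion.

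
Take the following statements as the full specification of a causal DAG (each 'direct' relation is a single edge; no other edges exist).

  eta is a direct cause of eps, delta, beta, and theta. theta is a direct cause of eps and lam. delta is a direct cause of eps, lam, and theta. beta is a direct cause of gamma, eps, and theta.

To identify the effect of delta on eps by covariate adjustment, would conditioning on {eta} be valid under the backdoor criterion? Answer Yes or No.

Yes

Backdoor paths from delta to eps (paths whose first edge points into delta):
  P1: delta <- eta -> beta -> theta -> eps
  P2: delta <- eta -> beta -> eps
  P3: delta <- eta -> theta <- beta -> eps
  P4: delta <- eta -> theta -> eps
  P5: delta <- eta -> eps
Condition 1 (no descendant of delta in the set): holds — descendants of delta are {eps, lam, theta}; none are in {eta}.
Condition 2 (every backdoor path blocked by {eta}):
  P1: blocked at fork node eta ∈ conditioning set.
  P2: blocked at fork node eta ∈ conditioning set.
  P3: blocked at fork node eta ∈ conditioning set.
  P4: blocked at fork node eta ∈ conditioning set.
  P5: blocked at fork node eta ∈ conditioning set.
{eta} satisfies the backdoor criterion.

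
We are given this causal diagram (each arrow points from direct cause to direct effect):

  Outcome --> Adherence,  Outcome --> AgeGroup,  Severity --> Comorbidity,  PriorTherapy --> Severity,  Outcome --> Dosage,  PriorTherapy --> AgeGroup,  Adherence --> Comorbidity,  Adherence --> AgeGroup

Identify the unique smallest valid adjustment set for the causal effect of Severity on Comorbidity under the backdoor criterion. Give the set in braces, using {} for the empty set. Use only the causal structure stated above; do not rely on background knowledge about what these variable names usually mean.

Variables eligible for adjustment (non-descendants of Severity, excluding Severity and Comorbidity): {Adherence, AgeGroup, Dosage, Outcome, PriorTherapy}.
Backdoor paths from Severity to Comorbidity:
  P1: Severity <- PriorTherapy -> AgeGroup <- Outcome -> Adherence -> Comorbidity
  P2: Severity <- PriorTherapy -> AgeGroup <- Adherence -> Comorbidity
Each backdoor path contains an unconditioned collider, so every path is already blocked with the empty conditioning set:
  P1: blocked at collider AgeGroup (neither it nor any descendant is in the conditioning set).
  P2: blocked at collider AgeGroup (neither it nor any descendant is in the conditioning set).
The empty set is therefore the unique smallest valid set.

{}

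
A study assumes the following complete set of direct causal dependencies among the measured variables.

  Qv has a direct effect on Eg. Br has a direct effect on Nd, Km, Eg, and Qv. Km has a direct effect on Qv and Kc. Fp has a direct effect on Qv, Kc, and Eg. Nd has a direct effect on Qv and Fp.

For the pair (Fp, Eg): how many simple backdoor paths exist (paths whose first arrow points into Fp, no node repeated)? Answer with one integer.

A backdoor path from Fp to Eg is any simple undirected path whose first edge points into Fp (i.e. leaves Fp via a parent).
Parents of Fp: {Nd}.
Enumerating:
  P1: Fp <- Nd <- Br -> Km -> Qv -> Eg
  P2: Fp <- Nd <- Br -> Qv -> Eg
  P3: Fp <- Nd <- Br -> Eg
  P4: Fp <- Nd -> Qv <- Br -> Eg
  P5: Fp <- Nd -> Qv <- Km <- Br -> Eg
  P6: Fp <- Nd -> Qv -> Eg
That exhausts the simple backdoor paths. Count: 6.

6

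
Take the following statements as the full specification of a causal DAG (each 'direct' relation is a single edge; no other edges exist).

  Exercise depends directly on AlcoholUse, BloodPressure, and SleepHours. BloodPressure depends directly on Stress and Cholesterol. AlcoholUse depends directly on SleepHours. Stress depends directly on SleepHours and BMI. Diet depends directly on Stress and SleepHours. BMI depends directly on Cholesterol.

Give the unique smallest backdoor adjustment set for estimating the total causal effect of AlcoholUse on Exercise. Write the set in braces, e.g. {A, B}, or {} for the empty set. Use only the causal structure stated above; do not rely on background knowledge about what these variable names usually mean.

Variables eligible for adjustment (non-descendants of AlcoholUse, excluding AlcoholUse and Exercise): {BMI, BloodPressure, Cholesterol, Diet, SleepHours, Stress}.
Backdoor paths from AlcoholUse to Exercise:
  P1: AlcoholUse <- SleepHours -> Stress <- BMI <- Cholesterol -> BloodPressure -> Exercise
  P2: AlcoholUse <- SleepHours -> Stress -> BloodPressure -> Exercise
  P3: AlcoholUse <- SleepHours -> Exercise
  P4: AlcoholUse <- SleepHours -> Diet <- Stress <- BMI <- Cholesterol -> BloodPressure -> Exercise
  P5: AlcoholUse <- SleepHours -> Diet <- Stress -> BloodPressure -> Exercise
The empty set is not sufficient: P2 (AlcoholUse <- SleepHours -> Stress -> BloodPressure -> Exercise) has no collider blocking it and no conditioned non-collider, so it is open.
Try {SleepHours}:
  P1: blocked at fork node SleepHours ∈ conditioning set.
  P2: blocked at fork node SleepHours ∈ conditioning set.
  P3: blocked at fork node SleepHours ∈ conditioning set.
  P4: blocked at fork node SleepHours ∈ conditioning set.
  P5: blocked at fork node SleepHours ∈ conditioning set.
{SleepHours} contains no descendant of AlcoholUse and blocks every backdoor path.
No other singleton works — e.g. {Cholesterol} leaves P2 open — so {SleepHours} is the unique smallest valid adjustment set.

{SleepHours}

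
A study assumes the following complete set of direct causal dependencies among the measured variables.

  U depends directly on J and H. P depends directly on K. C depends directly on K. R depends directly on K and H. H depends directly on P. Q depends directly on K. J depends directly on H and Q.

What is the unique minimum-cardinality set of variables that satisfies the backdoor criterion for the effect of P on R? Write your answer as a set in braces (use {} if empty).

{K}

Variables eligible for adjustment (non-descendants of P, excluding P and R): {C, K, Q}.
Backdoor paths from P to R:
  P1: P <- K -> Q -> J <- H -> R
  P2: P <- K -> Q -> J -> U <- H -> R
  P3: P <- K -> R
The empty set is not sufficient: P3 (P <- K -> R) has no collider blocking it and no conditioned non-collider, so it is open.
Try {K}:
  P1: blocked at fork node K ∈ conditioning set.
  P2: blocked at fork node K ∈ conditioning set.
  P3: blocked at fork node K ∈ conditioning set.
{K} contains no descendant of P and blocks every backdoor path.
No other singleton works — e.g. {C} leaves P3 open — so {K} is the unique smallest valid adjustment set.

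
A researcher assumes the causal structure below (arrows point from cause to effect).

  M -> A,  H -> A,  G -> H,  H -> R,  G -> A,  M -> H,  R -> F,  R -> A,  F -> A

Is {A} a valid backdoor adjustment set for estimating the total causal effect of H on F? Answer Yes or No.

No

Backdoor paths from H to F (paths whose first edge points into H):
  P1: H <- G -> A <- R -> F
  P2: H <- G -> A <- F
  P3: H <- M -> A <- R -> F
  P4: H <- M -> A <- F
Condition 1 (no descendant of H in the set): FAILS — A is a descendant of H.
Condition 2 (every backdoor path blocked by {A}):
  P1: open — collider(s) A are conditioned on (or have a conditioned descendant) and no non-collider on the path is in the set.
  P2: open — collider(s) A are conditioned on (or have a conditioned descendant) and no non-collider on the path is in the set.
  P3: open — collider(s) A are conditioned on (or have a conditioned descendant) and no non-collider on the path is in the set.
  P4: open — collider(s) A are conditioned on (or have a conditioned descendant) and no non-collider on the path is in the set.
{A} does not satisfy the backdoor criterion.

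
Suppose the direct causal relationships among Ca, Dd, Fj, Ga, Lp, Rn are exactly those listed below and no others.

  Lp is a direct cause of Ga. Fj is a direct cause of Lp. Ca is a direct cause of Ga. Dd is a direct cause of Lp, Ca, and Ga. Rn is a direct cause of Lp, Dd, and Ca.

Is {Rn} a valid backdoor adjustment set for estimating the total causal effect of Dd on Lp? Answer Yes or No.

Backdoor paths from Dd to Lp (paths whose first edge points into Dd):
  P1: Dd <- Rn -> Ca -> Ga <- Lp
  P2: Dd <- Rn -> Lp
Condition 1 (no descendant of Dd in the set): holds — descendants of Dd are {Ca, Ga, Lp}; none are in {Rn}.
Condition 2 (every backdoor path blocked by {Rn}):
  P1: blocked at fork node Rn ∈ conditioning set.
  P2: blocked at fork node Rn ∈ conditioning set.
{Rn} satisfies the backdoor criterion.

Yes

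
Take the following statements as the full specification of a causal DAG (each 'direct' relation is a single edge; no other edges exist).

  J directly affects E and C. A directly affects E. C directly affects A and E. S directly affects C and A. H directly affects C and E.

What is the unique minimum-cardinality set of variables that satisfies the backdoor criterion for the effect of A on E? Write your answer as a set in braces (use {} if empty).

{C, S}

Variables eligible for adjustment (non-descendants of A, excluding A and E): {C, H, J, S}.
Backdoor paths from A to E:
  P1: A <- S -> C <- H -> E
  P2: A <- S -> C <- J -> E
  P3: A <- S -> C -> E
  P4: A <- C <- H -> E
  P5: A <- C <- J -> E
  P6: A <- C -> E
The empty set is not sufficient: P3 (A <- S -> C -> E) has no collider blocking it and no conditioned non-collider, so it is open.
Try {C, S}:
  P1: blocked at fork node S ∈ conditioning set.
  P2: blocked at fork node S ∈ conditioning set.
  P3: blocked at fork node S ∈ conditioning set.
  P4: blocked at chain node C ∈ conditioning set.
  P5: blocked at chain node C ∈ conditioning set.
  P6: blocked at fork node C ∈ conditioning set.
{C, S} contains no descendant of A and blocks every backdoor path.
Every element of {C, S} is needed (dropping C leaves P4 open; dropping S leaves P1 open), so no proper subset is valid.
Among all size-2 subsets of the eligible variables, only {C, S} blocks every backdoor path, so it is the unique smallest valid adjustment set.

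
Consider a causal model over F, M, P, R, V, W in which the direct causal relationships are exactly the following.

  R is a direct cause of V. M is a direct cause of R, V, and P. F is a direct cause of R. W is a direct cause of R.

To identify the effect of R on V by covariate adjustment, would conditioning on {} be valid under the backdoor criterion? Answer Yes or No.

No

Backdoor paths from R to V (paths whose first edge points into R):
  P1: R <- M -> V
Condition 1 (no descendant of R in the set): holds — descendants of R are {V}; none are in {}.
Condition 2 (every backdoor path blocked by {}):
  P1: open — no interior node is in the conditioning set.
{} does not satisfy the backdoor criterion.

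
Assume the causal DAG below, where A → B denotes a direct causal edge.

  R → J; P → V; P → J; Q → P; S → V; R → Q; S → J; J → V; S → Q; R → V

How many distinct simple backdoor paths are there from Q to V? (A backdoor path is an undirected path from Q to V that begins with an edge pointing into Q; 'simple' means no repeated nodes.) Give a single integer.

8

A backdoor path from Q to V is any simple undirected path whose first edge points into Q (i.e. leaves Q via a parent).
Parents of Q: {R, S}.
Enumerating:
  P1: Q <- R -> J <- S -> V
  P2: Q <- R -> J <- P -> V
  P3: Q <- R -> J -> V
  P4: Q <- R -> V
  P5: Q <- S -> J <- R -> V
  P6: Q <- S -> J <- P -> V
  P7: Q <- S -> J -> V
  P8: Q <- S -> V
That exhausts the simple backdoor paths. Count: 8.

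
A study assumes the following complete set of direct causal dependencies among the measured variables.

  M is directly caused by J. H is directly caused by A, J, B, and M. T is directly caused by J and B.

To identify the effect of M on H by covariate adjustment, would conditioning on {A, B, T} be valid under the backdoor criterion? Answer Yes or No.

No

Backdoor paths from M to H (paths whose first edge points into M):
  P1: M <- J -> T <- B -> H
  P2: M <- J -> H
Condition 1 (no descendant of M in the set): holds — descendants of M are {H}; none are in {A, B, T}.
Condition 2 (every backdoor path blocked by {A, B, T}):
  P1: blocked at fork node B ∈ conditioning set.
  P2: open — no interior node is in the conditioning set.
{A, B, T} does not satisfy the backdoor criterion.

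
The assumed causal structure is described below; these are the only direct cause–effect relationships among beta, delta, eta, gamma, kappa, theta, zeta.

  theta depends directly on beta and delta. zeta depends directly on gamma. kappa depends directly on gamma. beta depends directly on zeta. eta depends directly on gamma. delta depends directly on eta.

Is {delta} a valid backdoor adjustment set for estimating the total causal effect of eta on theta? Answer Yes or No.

Backdoor paths from eta to theta (paths whose first edge points into eta):
  P1: eta <- gamma -> zeta -> beta -> theta
Condition 1 (no descendant of eta in the set): FAILS — delta is a descendant of eta.
Condition 2 (every backdoor path blocked by {delta}):
  P1: open — no interior node is in the conditioning set.
{delta} does not satisfy the backdoor criterion.

No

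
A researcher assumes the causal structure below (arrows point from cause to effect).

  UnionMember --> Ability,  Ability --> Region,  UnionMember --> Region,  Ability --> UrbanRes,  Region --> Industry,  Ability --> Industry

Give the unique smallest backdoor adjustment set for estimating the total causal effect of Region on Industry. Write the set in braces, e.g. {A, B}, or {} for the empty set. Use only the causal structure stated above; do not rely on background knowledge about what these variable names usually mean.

{Ability}

Variables eligible for adjustment (non-descendants of Region, excluding Region and Industry): {Ability, UnionMember, UrbanRes}.
Backdoor paths from Region to Industry:
  P1: Region <- UnionMember -> Ability -> Industry
  P2: Region <- Ability -> Industry
The empty set is not sufficient: P1 (Region <- UnionMember -> Ability -> Industry) has no collider blocking it and no conditioned non-collider, so it is open.
Try {Ability}:
  P1: blocked at chain node Ability ∈ conditioning set.
  P2: blocked at fork node Ability ∈ conditioning set.
{Ability} contains no descendant of Region and blocks every backdoor path.
No other singleton works — e.g. {UnionMember} leaves P2 open — so {Ability} is the unique smallest valid adjustment set.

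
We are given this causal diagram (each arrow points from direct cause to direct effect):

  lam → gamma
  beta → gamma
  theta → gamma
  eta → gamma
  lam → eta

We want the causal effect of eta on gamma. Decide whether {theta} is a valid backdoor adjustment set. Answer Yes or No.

No

Backdoor paths from eta to gamma (paths whose first edge points into eta):
  P1: eta <- lam -> gamma
Condition 1 (no descendant of eta in the set): holds — descendants of eta are {gamma}; none are in {theta}.
Condition 2 (every backdoor path blocked by {theta}):
  P1: open — no interior node is in the conditioning set.
{theta} does not satisfy the backdoor criterion.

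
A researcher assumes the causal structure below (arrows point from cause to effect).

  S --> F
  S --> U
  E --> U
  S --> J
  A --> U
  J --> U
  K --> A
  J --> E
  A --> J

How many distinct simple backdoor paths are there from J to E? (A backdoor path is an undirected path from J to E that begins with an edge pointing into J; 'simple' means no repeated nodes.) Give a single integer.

2

A backdoor path from J to E is any simple undirected path whose first edge points into J (i.e. leaves J via a parent).
Parents of J: {A, S}.
Enumerating:
  P1: J <- S -> U <- E
  P2: J <- A -> U <- E
That exhausts the simple backdoor paths. Count: 2.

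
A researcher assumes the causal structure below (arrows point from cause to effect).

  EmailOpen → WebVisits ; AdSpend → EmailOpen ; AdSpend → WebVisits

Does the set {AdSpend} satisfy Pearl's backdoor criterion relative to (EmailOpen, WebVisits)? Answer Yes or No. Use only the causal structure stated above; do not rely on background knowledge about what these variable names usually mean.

Yes

Backdoor paths from EmailOpen to WebVisits (paths whose first edge points into EmailOpen):
  P1: EmailOpen <- AdSpend -> WebVisits
Condition 1 (no descendant of EmailOpen in the set): holds — descendants of EmailOpen are {WebVisits}; none are in {AdSpend}.
Condition 2 (every backdoor path blocked by {AdSpend}):
  P1: blocked at fork node AdSpend ∈ conditioning set.
{AdSpend} satisfies the backdoor criterion.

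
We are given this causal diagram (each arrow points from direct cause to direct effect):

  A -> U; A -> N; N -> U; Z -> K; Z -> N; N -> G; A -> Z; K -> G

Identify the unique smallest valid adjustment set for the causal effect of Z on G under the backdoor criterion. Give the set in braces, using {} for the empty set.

Variables eligible for adjustment (non-descendants of Z, excluding Z and G): {A}.
Backdoor paths from Z to G:
  P1: Z <- A -> N -> G
  P2: Z <- A -> U <- N -> G
The empty set is not sufficient: P1 (Z <- A -> N -> G) has no collider blocking it and no conditioned non-collider, so it is open.
Try {A}:
  P1: blocked at fork node A ∈ conditioning set.
  P2: blocked at fork node A ∈ conditioning set.
{A} contains no descendant of Z and blocks every backdoor path.
{A} is the unique smallest valid adjustment set.

{A}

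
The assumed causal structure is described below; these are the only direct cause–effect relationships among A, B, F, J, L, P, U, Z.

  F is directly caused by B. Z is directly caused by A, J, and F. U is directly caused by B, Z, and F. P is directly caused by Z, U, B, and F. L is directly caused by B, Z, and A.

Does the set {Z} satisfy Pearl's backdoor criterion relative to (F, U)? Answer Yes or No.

No

Backdoor paths from F to U (paths whose first edge points into F):
  P1: F <- B -> U
  P2: F <- B -> L <- A -> Z -> U
  P3: F <- B -> L <- A -> Z -> P <- U
  P4: F <- B -> L <- Z -> U
  P5: F <- B -> L <- Z -> P <- U
  P6: F <- B -> P <- Z -> U
  P7: F <- B -> P <- U
Condition 1 (no descendant of F in the set): FAILS — Z is a descendant of F.
Condition 2 (every backdoor path blocked by {Z}):
  P1: open — no interior node is in the conditioning set.
  P2: blocked at collider L (neither it nor any descendant is in the conditioning set).
  P3: blocked at collider L (neither it nor any descendant is in the conditioning set).
  P4: blocked at collider L (neither it nor any descendant is in the conditioning set).
  P5: blocked at collider L (neither it nor any descendant is in the conditioning set).
  P6: blocked at collider P (neither it nor any descendant is in the conditioning set).
  P7: blocked at collider P (neither it nor any descendant is in the conditioning set).
{Z} does not satisfy the backdoor criterion.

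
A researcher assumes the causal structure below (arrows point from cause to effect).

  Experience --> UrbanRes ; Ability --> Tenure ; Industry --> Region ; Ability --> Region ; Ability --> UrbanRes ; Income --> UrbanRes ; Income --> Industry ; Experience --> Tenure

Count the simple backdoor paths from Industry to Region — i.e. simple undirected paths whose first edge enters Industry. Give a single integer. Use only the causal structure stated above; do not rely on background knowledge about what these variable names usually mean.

A backdoor path from Industry to Region is any simple undirected path whose first edge points into Industry (i.e. leaves Industry via a parent).
Parents of Industry: {Income}.
Enumerating:
  P1: Industry <- Income -> UrbanRes <- Ability -> Region
  P2: Industry <- Income -> UrbanRes <- Experience -> Tenure <- Ability -> Region
That exhausts the simple backdoor paths. Count: 2.

2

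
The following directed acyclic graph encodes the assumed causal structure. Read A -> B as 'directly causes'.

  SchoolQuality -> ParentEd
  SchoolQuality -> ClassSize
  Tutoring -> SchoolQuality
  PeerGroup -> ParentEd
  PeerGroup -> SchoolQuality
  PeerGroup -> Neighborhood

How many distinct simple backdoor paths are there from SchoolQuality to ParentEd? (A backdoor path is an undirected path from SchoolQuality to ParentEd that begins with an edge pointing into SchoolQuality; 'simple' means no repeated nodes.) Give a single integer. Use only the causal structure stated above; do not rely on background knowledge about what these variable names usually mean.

1

A backdoor path from SchoolQuality to ParentEd is any simple undirected path whose first edge points into SchoolQuality (i.e. leaves SchoolQuality via a parent).
Parents of SchoolQuality: {PeerGroup, Tutoring}.
Enumerating:
  P1: SchoolQuality <- PeerGroup -> ParentEd
That exhausts the simple backdoor paths. Count: 1.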